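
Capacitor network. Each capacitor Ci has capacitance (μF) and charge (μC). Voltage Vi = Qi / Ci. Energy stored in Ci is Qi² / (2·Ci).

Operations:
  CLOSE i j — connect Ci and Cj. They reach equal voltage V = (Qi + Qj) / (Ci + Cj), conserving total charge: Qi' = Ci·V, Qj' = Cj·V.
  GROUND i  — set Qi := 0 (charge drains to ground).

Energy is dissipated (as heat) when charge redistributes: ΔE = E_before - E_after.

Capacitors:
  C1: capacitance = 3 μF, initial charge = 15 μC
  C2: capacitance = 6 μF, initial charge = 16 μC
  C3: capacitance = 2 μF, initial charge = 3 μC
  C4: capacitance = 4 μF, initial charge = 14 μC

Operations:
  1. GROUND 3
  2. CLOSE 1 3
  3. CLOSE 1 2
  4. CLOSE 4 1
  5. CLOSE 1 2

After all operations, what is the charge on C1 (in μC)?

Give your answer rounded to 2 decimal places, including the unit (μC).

Initial: C1(3μF, Q=15μC, V=5.00V), C2(6μF, Q=16μC, V=2.67V), C3(2μF, Q=3μC, V=1.50V), C4(4μF, Q=14μC, V=3.50V)
Op 1: GROUND 3: Q3=0; energy lost=2.250
Op 2: CLOSE 1-3: Q_total=15.00, C_total=5.00, V=3.00; Q1=9.00, Q3=6.00; dissipated=15.000
Op 3: CLOSE 1-2: Q_total=25.00, C_total=9.00, V=2.78; Q1=8.33, Q2=16.67; dissipated=0.111
Op 4: CLOSE 4-1: Q_total=22.33, C_total=7.00, V=3.19; Q4=12.76, Q1=9.57; dissipated=0.447
Op 5: CLOSE 1-2: Q_total=26.24, C_total=9.00, V=2.92; Q1=8.75, Q2=17.49; dissipated=0.170
Final charges: Q1=8.75, Q2=17.49, Q3=6.00, Q4=12.76

Answer: 8.75 μC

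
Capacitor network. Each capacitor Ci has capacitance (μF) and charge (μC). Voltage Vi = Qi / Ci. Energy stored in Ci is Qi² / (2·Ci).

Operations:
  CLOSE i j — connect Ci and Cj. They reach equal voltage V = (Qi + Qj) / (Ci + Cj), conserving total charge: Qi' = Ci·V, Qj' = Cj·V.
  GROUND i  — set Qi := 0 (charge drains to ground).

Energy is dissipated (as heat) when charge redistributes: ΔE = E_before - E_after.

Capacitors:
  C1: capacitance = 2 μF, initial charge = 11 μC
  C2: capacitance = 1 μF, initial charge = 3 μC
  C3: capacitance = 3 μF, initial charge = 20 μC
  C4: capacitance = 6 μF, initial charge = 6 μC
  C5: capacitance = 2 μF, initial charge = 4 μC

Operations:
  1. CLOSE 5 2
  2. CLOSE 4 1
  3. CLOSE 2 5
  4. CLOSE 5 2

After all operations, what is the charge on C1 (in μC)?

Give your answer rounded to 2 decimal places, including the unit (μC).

Answer: 4.25 μC

Derivation:
Initial: C1(2μF, Q=11μC, V=5.50V), C2(1μF, Q=3μC, V=3.00V), C3(3μF, Q=20μC, V=6.67V), C4(6μF, Q=6μC, V=1.00V), C5(2μF, Q=4μC, V=2.00V)
Op 1: CLOSE 5-2: Q_total=7.00, C_total=3.00, V=2.33; Q5=4.67, Q2=2.33; dissipated=0.333
Op 2: CLOSE 4-1: Q_total=17.00, C_total=8.00, V=2.12; Q4=12.75, Q1=4.25; dissipated=15.188
Op 3: CLOSE 2-5: Q_total=7.00, C_total=3.00, V=2.33; Q2=2.33, Q5=4.67; dissipated=0.000
Op 4: CLOSE 5-2: Q_total=7.00, C_total=3.00, V=2.33; Q5=4.67, Q2=2.33; dissipated=0.000
Final charges: Q1=4.25, Q2=2.33, Q3=20.00, Q4=12.75, Q5=4.67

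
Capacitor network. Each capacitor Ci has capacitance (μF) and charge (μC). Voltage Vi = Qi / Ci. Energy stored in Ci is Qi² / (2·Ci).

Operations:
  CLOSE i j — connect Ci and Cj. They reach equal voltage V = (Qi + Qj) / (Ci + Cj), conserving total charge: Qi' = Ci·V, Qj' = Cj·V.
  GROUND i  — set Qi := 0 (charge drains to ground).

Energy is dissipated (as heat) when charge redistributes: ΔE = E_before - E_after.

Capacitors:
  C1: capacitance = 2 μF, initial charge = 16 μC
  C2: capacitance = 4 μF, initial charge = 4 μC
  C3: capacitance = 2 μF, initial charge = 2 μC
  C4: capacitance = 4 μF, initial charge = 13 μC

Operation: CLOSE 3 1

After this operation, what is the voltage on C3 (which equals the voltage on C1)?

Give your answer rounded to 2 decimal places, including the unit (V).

Initial: C1(2μF, Q=16μC, V=8.00V), C2(4μF, Q=4μC, V=1.00V), C3(2μF, Q=2μC, V=1.00V), C4(4μF, Q=13μC, V=3.25V)
Op 1: CLOSE 3-1: Q_total=18.00, C_total=4.00, V=4.50; Q3=9.00, Q1=9.00; dissipated=24.500

Answer: 4.50 V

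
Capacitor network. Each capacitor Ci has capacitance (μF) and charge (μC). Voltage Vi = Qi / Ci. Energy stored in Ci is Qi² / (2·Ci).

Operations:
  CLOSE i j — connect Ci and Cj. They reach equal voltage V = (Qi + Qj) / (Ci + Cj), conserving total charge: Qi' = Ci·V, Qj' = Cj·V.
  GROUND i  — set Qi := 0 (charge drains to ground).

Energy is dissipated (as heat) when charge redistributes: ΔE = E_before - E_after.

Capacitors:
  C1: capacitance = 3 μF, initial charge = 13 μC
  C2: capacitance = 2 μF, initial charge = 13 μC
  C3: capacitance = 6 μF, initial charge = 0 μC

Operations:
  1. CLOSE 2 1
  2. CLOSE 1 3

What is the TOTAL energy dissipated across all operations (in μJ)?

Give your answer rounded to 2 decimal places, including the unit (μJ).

Answer: 29.86 μJ

Derivation:
Initial: C1(3μF, Q=13μC, V=4.33V), C2(2μF, Q=13μC, V=6.50V), C3(6μF, Q=0μC, V=0.00V)
Op 1: CLOSE 2-1: Q_total=26.00, C_total=5.00, V=5.20; Q2=10.40, Q1=15.60; dissipated=2.817
Op 2: CLOSE 1-3: Q_total=15.60, C_total=9.00, V=1.73; Q1=5.20, Q3=10.40; dissipated=27.040
Total dissipated: 29.857 μJ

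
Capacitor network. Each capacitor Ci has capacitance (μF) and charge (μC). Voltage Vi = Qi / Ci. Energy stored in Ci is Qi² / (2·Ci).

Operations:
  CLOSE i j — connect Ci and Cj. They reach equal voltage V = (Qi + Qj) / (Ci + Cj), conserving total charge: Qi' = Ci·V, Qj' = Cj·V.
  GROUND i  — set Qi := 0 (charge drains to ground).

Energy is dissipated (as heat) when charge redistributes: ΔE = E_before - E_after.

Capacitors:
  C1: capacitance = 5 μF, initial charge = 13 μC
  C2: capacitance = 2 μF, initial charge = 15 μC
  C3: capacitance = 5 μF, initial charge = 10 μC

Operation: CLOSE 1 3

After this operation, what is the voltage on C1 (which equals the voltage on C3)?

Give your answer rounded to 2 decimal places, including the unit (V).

Answer: 2.30 V

Derivation:
Initial: C1(5μF, Q=13μC, V=2.60V), C2(2μF, Q=15μC, V=7.50V), C3(5μF, Q=10μC, V=2.00V)
Op 1: CLOSE 1-3: Q_total=23.00, C_total=10.00, V=2.30; Q1=11.50, Q3=11.50; dissipated=0.450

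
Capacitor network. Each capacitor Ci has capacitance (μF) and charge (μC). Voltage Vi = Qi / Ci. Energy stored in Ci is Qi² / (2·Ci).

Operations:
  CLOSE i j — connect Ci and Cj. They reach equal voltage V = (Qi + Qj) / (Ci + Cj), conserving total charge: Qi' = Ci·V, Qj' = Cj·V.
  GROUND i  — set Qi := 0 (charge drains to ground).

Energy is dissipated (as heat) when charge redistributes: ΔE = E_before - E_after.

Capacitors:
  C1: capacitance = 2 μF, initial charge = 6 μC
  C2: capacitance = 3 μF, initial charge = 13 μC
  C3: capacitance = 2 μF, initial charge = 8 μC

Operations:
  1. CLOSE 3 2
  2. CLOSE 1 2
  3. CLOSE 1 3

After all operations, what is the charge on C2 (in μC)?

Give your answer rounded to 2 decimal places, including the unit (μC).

Initial: C1(2μF, Q=6μC, V=3.00V), C2(3μF, Q=13μC, V=4.33V), C3(2μF, Q=8μC, V=4.00V)
Op 1: CLOSE 3-2: Q_total=21.00, C_total=5.00, V=4.20; Q3=8.40, Q2=12.60; dissipated=0.067
Op 2: CLOSE 1-2: Q_total=18.60, C_total=5.00, V=3.72; Q1=7.44, Q2=11.16; dissipated=0.864
Op 3: CLOSE 1-3: Q_total=15.84, C_total=4.00, V=3.96; Q1=7.92, Q3=7.92; dissipated=0.115
Final charges: Q1=7.92, Q2=11.16, Q3=7.92

Answer: 11.16 μC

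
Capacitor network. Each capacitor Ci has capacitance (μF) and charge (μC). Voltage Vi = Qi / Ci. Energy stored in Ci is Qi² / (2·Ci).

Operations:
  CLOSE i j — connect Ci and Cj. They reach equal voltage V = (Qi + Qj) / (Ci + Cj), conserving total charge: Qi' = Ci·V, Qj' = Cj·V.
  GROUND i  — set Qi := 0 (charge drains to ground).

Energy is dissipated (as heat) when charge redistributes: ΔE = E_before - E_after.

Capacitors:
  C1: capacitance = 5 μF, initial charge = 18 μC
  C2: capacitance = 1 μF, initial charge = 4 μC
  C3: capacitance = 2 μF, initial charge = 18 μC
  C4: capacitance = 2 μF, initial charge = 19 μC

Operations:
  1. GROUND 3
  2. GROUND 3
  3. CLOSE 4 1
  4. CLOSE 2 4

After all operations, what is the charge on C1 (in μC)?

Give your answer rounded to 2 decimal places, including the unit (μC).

Initial: C1(5μF, Q=18μC, V=3.60V), C2(1μF, Q=4μC, V=4.00V), C3(2μF, Q=18μC, V=9.00V), C4(2μF, Q=19μC, V=9.50V)
Op 1: GROUND 3: Q3=0; energy lost=81.000
Op 2: GROUND 3: Q3=0; energy lost=0.000
Op 3: CLOSE 4-1: Q_total=37.00, C_total=7.00, V=5.29; Q4=10.57, Q1=26.43; dissipated=24.864
Op 4: CLOSE 2-4: Q_total=14.57, C_total=3.00, V=4.86; Q2=4.86, Q4=9.71; dissipated=0.551
Final charges: Q1=26.43, Q2=4.86, Q3=0.00, Q4=9.71

Answer: 26.43 μC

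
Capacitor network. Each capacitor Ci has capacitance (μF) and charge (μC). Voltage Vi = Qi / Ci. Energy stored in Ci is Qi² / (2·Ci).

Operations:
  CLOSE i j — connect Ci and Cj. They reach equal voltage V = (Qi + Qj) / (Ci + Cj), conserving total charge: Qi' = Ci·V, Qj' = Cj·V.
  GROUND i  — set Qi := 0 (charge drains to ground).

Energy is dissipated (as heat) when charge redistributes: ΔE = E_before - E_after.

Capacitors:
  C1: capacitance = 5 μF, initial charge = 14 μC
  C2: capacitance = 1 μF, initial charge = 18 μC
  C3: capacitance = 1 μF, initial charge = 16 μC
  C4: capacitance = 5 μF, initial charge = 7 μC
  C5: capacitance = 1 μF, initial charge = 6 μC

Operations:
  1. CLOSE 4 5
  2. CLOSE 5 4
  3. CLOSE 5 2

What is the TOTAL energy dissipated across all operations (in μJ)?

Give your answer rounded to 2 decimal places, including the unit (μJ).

Initial: C1(5μF, Q=14μC, V=2.80V), C2(1μF, Q=18μC, V=18.00V), C3(1μF, Q=16μC, V=16.00V), C4(5μF, Q=7μC, V=1.40V), C5(1μF, Q=6μC, V=6.00V)
Op 1: CLOSE 4-5: Q_total=13.00, C_total=6.00, V=2.17; Q4=10.83, Q5=2.17; dissipated=8.817
Op 2: CLOSE 5-4: Q_total=13.00, C_total=6.00, V=2.17; Q5=2.17, Q4=10.83; dissipated=0.000
Op 3: CLOSE 5-2: Q_total=20.17, C_total=2.00, V=10.08; Q5=10.08, Q2=10.08; dissipated=62.674
Total dissipated: 71.490 μJ

Answer: 71.49 μJ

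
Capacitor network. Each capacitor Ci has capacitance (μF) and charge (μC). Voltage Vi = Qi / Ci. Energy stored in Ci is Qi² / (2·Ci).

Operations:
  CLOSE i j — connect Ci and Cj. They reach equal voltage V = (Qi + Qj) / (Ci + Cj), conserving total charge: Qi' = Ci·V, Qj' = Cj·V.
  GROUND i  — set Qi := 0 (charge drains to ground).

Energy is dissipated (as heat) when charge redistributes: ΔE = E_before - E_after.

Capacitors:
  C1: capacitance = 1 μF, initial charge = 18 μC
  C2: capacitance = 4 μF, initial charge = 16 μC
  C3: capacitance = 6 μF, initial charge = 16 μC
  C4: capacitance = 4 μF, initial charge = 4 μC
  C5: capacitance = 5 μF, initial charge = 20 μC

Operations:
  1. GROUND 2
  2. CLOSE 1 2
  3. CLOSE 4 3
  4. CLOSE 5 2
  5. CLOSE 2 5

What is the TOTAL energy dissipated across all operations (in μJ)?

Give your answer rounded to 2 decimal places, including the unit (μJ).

Answer: 165.11 μJ

Derivation:
Initial: C1(1μF, Q=18μC, V=18.00V), C2(4μF, Q=16μC, V=4.00V), C3(6μF, Q=16μC, V=2.67V), C4(4μF, Q=4μC, V=1.00V), C5(5μF, Q=20μC, V=4.00V)
Op 1: GROUND 2: Q2=0; energy lost=32.000
Op 2: CLOSE 1-2: Q_total=18.00, C_total=5.00, V=3.60; Q1=3.60, Q2=14.40; dissipated=129.600
Op 3: CLOSE 4-3: Q_total=20.00, C_total=10.00, V=2.00; Q4=8.00, Q3=12.00; dissipated=3.333
Op 4: CLOSE 5-2: Q_total=34.40, C_total=9.00, V=3.82; Q5=19.11, Q2=15.29; dissipated=0.178
Op 5: CLOSE 2-5: Q_total=34.40, C_total=9.00, V=3.82; Q2=15.29, Q5=19.11; dissipated=0.000
Total dissipated: 165.111 μJ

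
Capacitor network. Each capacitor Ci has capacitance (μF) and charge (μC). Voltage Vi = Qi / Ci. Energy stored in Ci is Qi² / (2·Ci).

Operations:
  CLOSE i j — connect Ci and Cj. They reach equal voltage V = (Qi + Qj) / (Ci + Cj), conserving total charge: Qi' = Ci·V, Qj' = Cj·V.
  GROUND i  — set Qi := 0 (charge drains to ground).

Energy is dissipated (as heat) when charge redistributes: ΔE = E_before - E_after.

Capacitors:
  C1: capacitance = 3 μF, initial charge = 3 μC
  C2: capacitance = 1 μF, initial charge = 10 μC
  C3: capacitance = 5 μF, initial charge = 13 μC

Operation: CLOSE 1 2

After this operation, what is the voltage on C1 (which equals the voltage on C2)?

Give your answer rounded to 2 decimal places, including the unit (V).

Initial: C1(3μF, Q=3μC, V=1.00V), C2(1μF, Q=10μC, V=10.00V), C3(5μF, Q=13μC, V=2.60V)
Op 1: CLOSE 1-2: Q_total=13.00, C_total=4.00, V=3.25; Q1=9.75, Q2=3.25; dissipated=30.375

Answer: 3.25 V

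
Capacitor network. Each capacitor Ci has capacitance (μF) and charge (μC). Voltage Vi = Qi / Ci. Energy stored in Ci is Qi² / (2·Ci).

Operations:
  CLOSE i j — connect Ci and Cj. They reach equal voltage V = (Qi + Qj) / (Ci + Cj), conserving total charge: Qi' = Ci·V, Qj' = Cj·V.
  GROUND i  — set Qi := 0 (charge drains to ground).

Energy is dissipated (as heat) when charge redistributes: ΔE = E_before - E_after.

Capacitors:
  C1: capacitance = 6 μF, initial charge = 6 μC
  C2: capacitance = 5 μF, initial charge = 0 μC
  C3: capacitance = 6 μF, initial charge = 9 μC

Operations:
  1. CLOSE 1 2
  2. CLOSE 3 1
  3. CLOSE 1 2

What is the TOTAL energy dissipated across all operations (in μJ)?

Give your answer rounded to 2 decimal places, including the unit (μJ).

Initial: C1(6μF, Q=6μC, V=1.00V), C2(5μF, Q=0μC, V=0.00V), C3(6μF, Q=9μC, V=1.50V)
Op 1: CLOSE 1-2: Q_total=6.00, C_total=11.00, V=0.55; Q1=3.27, Q2=2.73; dissipated=1.364
Op 2: CLOSE 3-1: Q_total=12.27, C_total=12.00, V=1.02; Q3=6.14, Q1=6.14; dissipated=1.367
Op 3: CLOSE 1-2: Q_total=8.86, C_total=11.00, V=0.81; Q1=4.83, Q2=4.03; dissipated=0.311
Total dissipated: 3.041 μJ

Answer: 3.04 μJ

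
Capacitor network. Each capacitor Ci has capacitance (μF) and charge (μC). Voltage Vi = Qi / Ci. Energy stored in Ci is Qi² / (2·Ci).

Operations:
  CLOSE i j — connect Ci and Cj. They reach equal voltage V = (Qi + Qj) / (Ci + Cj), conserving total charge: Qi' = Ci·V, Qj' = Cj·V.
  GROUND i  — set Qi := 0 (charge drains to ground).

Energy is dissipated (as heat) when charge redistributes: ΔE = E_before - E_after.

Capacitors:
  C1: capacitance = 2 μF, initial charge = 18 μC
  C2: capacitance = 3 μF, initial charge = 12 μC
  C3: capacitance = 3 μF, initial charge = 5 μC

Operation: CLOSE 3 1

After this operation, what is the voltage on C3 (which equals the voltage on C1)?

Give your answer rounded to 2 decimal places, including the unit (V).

Answer: 4.60 V

Derivation:
Initial: C1(2μF, Q=18μC, V=9.00V), C2(3μF, Q=12μC, V=4.00V), C3(3μF, Q=5μC, V=1.67V)
Op 1: CLOSE 3-1: Q_total=23.00, C_total=5.00, V=4.60; Q3=13.80, Q1=9.20; dissipated=32.267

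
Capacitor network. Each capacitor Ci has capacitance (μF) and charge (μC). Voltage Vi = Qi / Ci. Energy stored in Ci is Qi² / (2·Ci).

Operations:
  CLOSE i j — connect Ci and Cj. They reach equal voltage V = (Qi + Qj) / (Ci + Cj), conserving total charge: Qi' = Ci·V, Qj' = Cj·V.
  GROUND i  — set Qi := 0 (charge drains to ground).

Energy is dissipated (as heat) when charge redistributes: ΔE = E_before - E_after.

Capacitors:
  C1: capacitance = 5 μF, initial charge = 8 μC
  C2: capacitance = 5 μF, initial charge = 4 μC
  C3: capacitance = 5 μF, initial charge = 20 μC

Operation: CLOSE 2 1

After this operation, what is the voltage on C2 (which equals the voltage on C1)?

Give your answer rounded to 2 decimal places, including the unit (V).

Initial: C1(5μF, Q=8μC, V=1.60V), C2(5μF, Q=4μC, V=0.80V), C3(5μF, Q=20μC, V=4.00V)
Op 1: CLOSE 2-1: Q_total=12.00, C_total=10.00, V=1.20; Q2=6.00, Q1=6.00; dissipated=0.800

Answer: 1.20 V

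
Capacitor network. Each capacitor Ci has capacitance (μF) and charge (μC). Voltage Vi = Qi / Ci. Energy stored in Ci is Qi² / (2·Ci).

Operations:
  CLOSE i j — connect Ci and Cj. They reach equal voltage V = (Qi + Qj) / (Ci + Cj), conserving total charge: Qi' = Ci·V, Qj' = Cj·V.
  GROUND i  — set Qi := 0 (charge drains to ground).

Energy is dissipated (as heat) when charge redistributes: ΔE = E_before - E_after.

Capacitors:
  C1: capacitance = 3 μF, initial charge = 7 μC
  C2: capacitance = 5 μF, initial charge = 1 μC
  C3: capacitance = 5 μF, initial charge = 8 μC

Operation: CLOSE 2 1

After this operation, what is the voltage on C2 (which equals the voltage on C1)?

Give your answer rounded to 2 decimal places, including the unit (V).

Initial: C1(3μF, Q=7μC, V=2.33V), C2(5μF, Q=1μC, V=0.20V), C3(5μF, Q=8μC, V=1.60V)
Op 1: CLOSE 2-1: Q_total=8.00, C_total=8.00, V=1.00; Q2=5.00, Q1=3.00; dissipated=4.267

Answer: 1.00 V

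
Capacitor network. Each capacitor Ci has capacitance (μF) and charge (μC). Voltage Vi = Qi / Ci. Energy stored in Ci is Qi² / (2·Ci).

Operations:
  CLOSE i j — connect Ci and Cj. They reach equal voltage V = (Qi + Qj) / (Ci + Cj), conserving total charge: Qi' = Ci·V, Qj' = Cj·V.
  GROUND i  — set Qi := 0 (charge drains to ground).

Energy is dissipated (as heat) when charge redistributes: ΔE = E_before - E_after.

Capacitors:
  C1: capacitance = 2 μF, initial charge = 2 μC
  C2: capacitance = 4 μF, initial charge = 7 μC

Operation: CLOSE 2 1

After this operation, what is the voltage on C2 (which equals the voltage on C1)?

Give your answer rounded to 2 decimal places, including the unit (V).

Initial: C1(2μF, Q=2μC, V=1.00V), C2(4μF, Q=7μC, V=1.75V)
Op 1: CLOSE 2-1: Q_total=9.00, C_total=6.00, V=1.50; Q2=6.00, Q1=3.00; dissipated=0.375

Answer: 1.50 V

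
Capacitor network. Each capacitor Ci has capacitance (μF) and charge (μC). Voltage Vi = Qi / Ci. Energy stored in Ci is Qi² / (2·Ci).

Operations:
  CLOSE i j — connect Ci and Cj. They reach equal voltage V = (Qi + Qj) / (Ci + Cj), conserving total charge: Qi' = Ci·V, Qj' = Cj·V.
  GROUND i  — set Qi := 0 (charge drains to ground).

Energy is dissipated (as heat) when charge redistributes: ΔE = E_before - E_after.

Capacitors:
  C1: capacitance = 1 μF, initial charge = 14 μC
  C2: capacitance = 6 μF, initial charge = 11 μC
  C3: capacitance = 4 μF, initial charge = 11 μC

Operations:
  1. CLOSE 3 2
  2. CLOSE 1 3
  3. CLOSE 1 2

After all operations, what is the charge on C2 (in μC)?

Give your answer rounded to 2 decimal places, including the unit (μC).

Answer: 15.22 μC

Derivation:
Initial: C1(1μF, Q=14μC, V=14.00V), C2(6μF, Q=11μC, V=1.83V), C3(4μF, Q=11μC, V=2.75V)
Op 1: CLOSE 3-2: Q_total=22.00, C_total=10.00, V=2.20; Q3=8.80, Q2=13.20; dissipated=1.008
Op 2: CLOSE 1-3: Q_total=22.80, C_total=5.00, V=4.56; Q1=4.56, Q3=18.24; dissipated=55.696
Op 3: CLOSE 1-2: Q_total=17.76, C_total=7.00, V=2.54; Q1=2.54, Q2=15.22; dissipated=2.387
Final charges: Q1=2.54, Q2=15.22, Q3=18.24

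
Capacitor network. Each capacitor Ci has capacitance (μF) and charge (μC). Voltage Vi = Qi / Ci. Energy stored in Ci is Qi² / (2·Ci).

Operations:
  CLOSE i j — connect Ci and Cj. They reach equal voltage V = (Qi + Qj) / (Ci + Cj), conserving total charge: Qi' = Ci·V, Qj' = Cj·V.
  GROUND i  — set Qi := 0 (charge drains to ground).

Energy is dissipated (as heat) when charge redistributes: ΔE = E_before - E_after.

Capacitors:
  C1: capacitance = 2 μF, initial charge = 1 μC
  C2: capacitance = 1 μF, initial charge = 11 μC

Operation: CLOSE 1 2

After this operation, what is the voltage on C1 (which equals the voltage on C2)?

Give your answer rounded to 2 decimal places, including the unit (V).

Initial: C1(2μF, Q=1μC, V=0.50V), C2(1μF, Q=11μC, V=11.00V)
Op 1: CLOSE 1-2: Q_total=12.00, C_total=3.00, V=4.00; Q1=8.00, Q2=4.00; dissipated=36.750

Answer: 4.00 V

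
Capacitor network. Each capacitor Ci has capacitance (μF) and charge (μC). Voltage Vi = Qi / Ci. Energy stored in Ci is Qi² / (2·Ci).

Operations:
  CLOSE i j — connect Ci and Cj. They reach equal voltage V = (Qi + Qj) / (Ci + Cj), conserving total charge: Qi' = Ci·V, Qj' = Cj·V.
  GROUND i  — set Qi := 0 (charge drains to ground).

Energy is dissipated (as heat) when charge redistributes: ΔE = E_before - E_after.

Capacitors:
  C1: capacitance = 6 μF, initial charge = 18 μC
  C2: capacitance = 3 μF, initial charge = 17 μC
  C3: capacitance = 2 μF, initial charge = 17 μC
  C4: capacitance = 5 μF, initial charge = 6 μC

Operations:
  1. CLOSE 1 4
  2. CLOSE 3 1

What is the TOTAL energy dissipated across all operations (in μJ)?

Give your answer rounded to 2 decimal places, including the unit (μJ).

Answer: 34.36 μJ

Derivation:
Initial: C1(6μF, Q=18μC, V=3.00V), C2(3μF, Q=17μC, V=5.67V), C3(2μF, Q=17μC, V=8.50V), C4(5μF, Q=6μC, V=1.20V)
Op 1: CLOSE 1-4: Q_total=24.00, C_total=11.00, V=2.18; Q1=13.09, Q4=10.91; dissipated=4.418
Op 2: CLOSE 3-1: Q_total=30.09, C_total=8.00, V=3.76; Q3=7.52, Q1=22.57; dissipated=29.940
Total dissipated: 34.358 μJ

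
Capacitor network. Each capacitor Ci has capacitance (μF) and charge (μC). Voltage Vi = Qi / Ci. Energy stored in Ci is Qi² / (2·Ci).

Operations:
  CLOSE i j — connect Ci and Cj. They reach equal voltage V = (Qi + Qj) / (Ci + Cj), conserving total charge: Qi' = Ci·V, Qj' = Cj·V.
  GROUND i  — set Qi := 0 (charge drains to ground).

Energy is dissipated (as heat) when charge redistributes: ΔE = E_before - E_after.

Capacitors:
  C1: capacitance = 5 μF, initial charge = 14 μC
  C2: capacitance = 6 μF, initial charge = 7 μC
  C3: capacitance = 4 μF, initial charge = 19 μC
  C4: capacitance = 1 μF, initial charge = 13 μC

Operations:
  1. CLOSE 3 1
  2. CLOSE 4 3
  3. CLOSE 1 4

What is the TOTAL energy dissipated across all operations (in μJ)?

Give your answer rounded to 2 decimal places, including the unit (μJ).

Initial: C1(5μF, Q=14μC, V=2.80V), C2(6μF, Q=7μC, V=1.17V), C3(4μF, Q=19μC, V=4.75V), C4(1μF, Q=13μC, V=13.00V)
Op 1: CLOSE 3-1: Q_total=33.00, C_total=9.00, V=3.67; Q3=14.67, Q1=18.33; dissipated=4.225
Op 2: CLOSE 4-3: Q_total=27.67, C_total=5.00, V=5.53; Q4=5.53, Q3=22.13; dissipated=34.844
Op 3: CLOSE 1-4: Q_total=23.87, C_total=6.00, V=3.98; Q1=19.89, Q4=3.98; dissipated=1.452
Total dissipated: 40.521 μJ

Answer: 40.52 μJ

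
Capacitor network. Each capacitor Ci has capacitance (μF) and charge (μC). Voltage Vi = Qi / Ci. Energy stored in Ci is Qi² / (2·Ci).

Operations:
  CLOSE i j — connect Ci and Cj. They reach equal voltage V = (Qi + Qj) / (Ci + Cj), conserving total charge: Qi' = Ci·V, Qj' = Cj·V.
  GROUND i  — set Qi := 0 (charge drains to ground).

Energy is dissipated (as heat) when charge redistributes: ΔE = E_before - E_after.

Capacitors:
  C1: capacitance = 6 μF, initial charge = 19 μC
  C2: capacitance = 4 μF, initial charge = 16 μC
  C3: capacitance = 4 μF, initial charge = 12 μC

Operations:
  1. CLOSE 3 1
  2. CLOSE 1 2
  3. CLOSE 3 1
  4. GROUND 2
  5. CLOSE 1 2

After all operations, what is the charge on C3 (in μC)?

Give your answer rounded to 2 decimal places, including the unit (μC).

Initial: C1(6μF, Q=19μC, V=3.17V), C2(4μF, Q=16μC, V=4.00V), C3(4μF, Q=12μC, V=3.00V)
Op 1: CLOSE 3-1: Q_total=31.00, C_total=10.00, V=3.10; Q3=12.40, Q1=18.60; dissipated=0.033
Op 2: CLOSE 1-2: Q_total=34.60, C_total=10.00, V=3.46; Q1=20.76, Q2=13.84; dissipated=0.972
Op 3: CLOSE 3-1: Q_total=33.16, C_total=10.00, V=3.32; Q3=13.26, Q1=19.90; dissipated=0.156
Op 4: GROUND 2: Q2=0; energy lost=23.943
Op 5: CLOSE 1-2: Q_total=19.90, C_total=10.00, V=1.99; Q1=11.94, Q2=7.96; dissipated=13.195
Final charges: Q1=11.94, Q2=7.96, Q3=13.26

Answer: 13.26 μC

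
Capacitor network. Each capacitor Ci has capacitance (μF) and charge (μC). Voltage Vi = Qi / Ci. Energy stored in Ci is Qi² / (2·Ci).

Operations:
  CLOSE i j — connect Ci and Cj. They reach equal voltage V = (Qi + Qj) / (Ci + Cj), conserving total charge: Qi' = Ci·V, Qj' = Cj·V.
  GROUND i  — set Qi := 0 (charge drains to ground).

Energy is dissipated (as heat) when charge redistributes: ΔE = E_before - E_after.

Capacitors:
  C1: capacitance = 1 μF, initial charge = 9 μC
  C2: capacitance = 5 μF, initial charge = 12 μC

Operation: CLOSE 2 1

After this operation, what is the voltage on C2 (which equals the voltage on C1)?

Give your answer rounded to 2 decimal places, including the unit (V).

Answer: 3.50 V

Derivation:
Initial: C1(1μF, Q=9μC, V=9.00V), C2(5μF, Q=12μC, V=2.40V)
Op 1: CLOSE 2-1: Q_total=21.00, C_total=6.00, V=3.50; Q2=17.50, Q1=3.50; dissipated=18.150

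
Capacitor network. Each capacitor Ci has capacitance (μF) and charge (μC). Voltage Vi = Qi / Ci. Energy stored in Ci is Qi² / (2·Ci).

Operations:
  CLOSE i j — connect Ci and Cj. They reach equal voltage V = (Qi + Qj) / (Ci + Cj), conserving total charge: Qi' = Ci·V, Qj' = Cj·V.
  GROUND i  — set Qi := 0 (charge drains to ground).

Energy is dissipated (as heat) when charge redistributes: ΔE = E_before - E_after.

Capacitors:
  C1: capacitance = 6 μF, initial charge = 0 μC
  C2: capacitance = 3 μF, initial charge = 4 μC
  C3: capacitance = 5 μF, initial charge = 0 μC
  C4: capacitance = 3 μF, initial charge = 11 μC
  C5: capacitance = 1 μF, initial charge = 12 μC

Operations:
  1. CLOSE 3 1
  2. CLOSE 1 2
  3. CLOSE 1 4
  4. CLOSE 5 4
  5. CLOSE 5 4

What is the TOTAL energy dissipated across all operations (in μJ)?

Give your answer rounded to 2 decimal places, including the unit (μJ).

Answer: 53.36 μJ

Derivation:
Initial: C1(6μF, Q=0μC, V=0.00V), C2(3μF, Q=4μC, V=1.33V), C3(5μF, Q=0μC, V=0.00V), C4(3μF, Q=11μC, V=3.67V), C5(1μF, Q=12μC, V=12.00V)
Op 1: CLOSE 3-1: Q_total=0.00, C_total=11.00, V=0.00; Q3=0.00, Q1=0.00; dissipated=0.000
Op 2: CLOSE 1-2: Q_total=4.00, C_total=9.00, V=0.44; Q1=2.67, Q2=1.33; dissipated=1.778
Op 3: CLOSE 1-4: Q_total=13.67, C_total=9.00, V=1.52; Q1=9.11, Q4=4.56; dissipated=10.383
Op 4: CLOSE 5-4: Q_total=16.56, C_total=4.00, V=4.14; Q5=4.14, Q4=12.42; dissipated=41.198
Op 5: CLOSE 5-4: Q_total=16.56, C_total=4.00, V=4.14; Q5=4.14, Q4=12.42; dissipated=0.000
Total dissipated: 53.359 μJ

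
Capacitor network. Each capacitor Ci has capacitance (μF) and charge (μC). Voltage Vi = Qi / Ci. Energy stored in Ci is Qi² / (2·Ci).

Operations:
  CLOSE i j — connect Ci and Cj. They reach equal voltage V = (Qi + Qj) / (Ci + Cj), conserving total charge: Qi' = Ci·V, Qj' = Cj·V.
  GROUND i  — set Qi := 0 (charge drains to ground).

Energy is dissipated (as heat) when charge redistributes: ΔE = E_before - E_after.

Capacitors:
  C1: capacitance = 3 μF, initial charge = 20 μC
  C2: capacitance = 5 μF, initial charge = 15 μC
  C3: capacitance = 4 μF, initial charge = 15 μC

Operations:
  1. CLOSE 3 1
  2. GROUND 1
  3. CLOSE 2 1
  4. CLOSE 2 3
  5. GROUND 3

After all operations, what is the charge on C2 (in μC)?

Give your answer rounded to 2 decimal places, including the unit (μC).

Answer: 16.32 μC

Derivation:
Initial: C1(3μF, Q=20μC, V=6.67V), C2(5μF, Q=15μC, V=3.00V), C3(4μF, Q=15μC, V=3.75V)
Op 1: CLOSE 3-1: Q_total=35.00, C_total=7.00, V=5.00; Q3=20.00, Q1=15.00; dissipated=7.292
Op 2: GROUND 1: Q1=0; energy lost=37.500
Op 3: CLOSE 2-1: Q_total=15.00, C_total=8.00, V=1.88; Q2=9.38, Q1=5.62; dissipated=8.438
Op 4: CLOSE 2-3: Q_total=29.38, C_total=9.00, V=3.26; Q2=16.32, Q3=13.06; dissipated=10.851
Op 5: GROUND 3: Q3=0; energy lost=21.306
Final charges: Q1=5.62, Q2=16.32, Q3=0.00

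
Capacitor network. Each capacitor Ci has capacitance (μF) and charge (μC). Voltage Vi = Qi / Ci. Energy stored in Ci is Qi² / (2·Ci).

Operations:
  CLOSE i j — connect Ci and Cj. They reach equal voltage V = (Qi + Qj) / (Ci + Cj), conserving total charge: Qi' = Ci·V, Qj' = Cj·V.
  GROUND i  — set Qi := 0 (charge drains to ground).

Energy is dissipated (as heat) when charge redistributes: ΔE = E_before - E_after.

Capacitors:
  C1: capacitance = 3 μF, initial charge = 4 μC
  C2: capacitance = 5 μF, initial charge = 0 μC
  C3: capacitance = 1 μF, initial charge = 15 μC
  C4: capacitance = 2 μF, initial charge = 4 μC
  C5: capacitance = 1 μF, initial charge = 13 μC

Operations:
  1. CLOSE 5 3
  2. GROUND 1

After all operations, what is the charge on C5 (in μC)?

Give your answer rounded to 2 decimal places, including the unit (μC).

Initial: C1(3μF, Q=4μC, V=1.33V), C2(5μF, Q=0μC, V=0.00V), C3(1μF, Q=15μC, V=15.00V), C4(2μF, Q=4μC, V=2.00V), C5(1μF, Q=13μC, V=13.00V)
Op 1: CLOSE 5-3: Q_total=28.00, C_total=2.00, V=14.00; Q5=14.00, Q3=14.00; dissipated=1.000
Op 2: GROUND 1: Q1=0; energy lost=2.667
Final charges: Q1=0.00, Q2=0.00, Q3=14.00, Q4=4.00, Q5=14.00

Answer: 14.00 μC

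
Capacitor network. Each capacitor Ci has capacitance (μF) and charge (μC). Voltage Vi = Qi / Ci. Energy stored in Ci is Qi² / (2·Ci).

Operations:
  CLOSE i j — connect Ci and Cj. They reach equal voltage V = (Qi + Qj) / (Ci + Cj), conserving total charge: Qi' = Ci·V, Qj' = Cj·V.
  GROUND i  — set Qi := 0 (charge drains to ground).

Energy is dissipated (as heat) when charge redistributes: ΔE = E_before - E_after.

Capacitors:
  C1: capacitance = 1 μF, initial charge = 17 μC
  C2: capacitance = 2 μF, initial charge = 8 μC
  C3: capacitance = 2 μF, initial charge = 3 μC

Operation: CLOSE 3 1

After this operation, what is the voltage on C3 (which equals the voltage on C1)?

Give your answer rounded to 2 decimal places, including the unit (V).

Answer: 6.67 V

Derivation:
Initial: C1(1μF, Q=17μC, V=17.00V), C2(2μF, Q=8μC, V=4.00V), C3(2μF, Q=3μC, V=1.50V)
Op 1: CLOSE 3-1: Q_total=20.00, C_total=3.00, V=6.67; Q3=13.33, Q1=6.67; dissipated=80.083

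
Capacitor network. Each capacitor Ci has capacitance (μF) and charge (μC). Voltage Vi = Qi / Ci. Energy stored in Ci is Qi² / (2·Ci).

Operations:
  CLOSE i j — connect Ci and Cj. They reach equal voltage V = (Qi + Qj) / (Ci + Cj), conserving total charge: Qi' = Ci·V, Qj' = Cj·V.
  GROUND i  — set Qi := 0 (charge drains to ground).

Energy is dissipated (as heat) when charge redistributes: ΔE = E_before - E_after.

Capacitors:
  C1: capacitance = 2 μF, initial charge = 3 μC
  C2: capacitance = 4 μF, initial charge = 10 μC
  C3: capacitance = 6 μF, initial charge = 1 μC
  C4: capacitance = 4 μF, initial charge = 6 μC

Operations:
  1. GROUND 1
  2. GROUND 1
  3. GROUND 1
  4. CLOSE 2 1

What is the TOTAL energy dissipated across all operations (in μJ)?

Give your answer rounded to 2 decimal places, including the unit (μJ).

Answer: 6.42 μJ

Derivation:
Initial: C1(2μF, Q=3μC, V=1.50V), C2(4μF, Q=10μC, V=2.50V), C3(6μF, Q=1μC, V=0.17V), C4(4μF, Q=6μC, V=1.50V)
Op 1: GROUND 1: Q1=0; energy lost=2.250
Op 2: GROUND 1: Q1=0; energy lost=0.000
Op 3: GROUND 1: Q1=0; energy lost=0.000
Op 4: CLOSE 2-1: Q_total=10.00, C_total=6.00, V=1.67; Q2=6.67, Q1=3.33; dissipated=4.167
Total dissipated: 6.417 μJ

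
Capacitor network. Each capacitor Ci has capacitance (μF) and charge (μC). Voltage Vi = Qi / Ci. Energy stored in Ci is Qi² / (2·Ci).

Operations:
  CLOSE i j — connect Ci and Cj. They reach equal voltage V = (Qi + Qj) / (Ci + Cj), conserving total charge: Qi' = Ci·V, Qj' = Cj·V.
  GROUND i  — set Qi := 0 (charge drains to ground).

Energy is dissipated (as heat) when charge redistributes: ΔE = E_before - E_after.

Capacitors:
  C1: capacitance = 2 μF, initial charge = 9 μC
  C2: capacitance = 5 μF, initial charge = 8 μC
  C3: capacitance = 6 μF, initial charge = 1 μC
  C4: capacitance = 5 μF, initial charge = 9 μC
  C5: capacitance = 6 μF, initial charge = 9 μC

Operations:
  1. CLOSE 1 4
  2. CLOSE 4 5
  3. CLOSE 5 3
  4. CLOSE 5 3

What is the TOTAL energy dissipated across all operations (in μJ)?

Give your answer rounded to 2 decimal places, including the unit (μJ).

Initial: C1(2μF, Q=9μC, V=4.50V), C2(5μF, Q=8μC, V=1.60V), C3(6μF, Q=1μC, V=0.17V), C4(5μF, Q=9μC, V=1.80V), C5(6μF, Q=9μC, V=1.50V)
Op 1: CLOSE 1-4: Q_total=18.00, C_total=7.00, V=2.57; Q1=5.14, Q4=12.86; dissipated=5.207
Op 2: CLOSE 4-5: Q_total=21.86, C_total=11.00, V=1.99; Q4=9.94, Q5=11.92; dissipated=1.565
Op 3: CLOSE 5-3: Q_total=12.92, C_total=12.00, V=1.08; Q5=6.46, Q3=6.46; dissipated=4.970
Op 4: CLOSE 5-3: Q_total=12.92, C_total=12.00, V=1.08; Q5=6.46, Q3=6.46; dissipated=0.000
Total dissipated: 11.743 μJ

Answer: 11.74 μJ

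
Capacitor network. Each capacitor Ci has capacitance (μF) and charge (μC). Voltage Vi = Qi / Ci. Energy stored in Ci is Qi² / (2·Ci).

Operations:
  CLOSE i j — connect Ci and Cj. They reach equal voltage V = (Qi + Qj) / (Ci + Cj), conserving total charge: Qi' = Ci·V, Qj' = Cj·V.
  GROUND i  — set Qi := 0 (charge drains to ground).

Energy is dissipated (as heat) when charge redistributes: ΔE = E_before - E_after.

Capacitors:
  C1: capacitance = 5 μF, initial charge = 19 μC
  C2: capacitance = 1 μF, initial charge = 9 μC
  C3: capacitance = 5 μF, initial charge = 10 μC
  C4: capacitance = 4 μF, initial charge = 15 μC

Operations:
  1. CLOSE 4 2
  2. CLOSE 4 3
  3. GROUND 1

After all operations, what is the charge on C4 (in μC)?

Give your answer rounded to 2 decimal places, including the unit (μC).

Initial: C1(5μF, Q=19μC, V=3.80V), C2(1μF, Q=9μC, V=9.00V), C3(5μF, Q=10μC, V=2.00V), C4(4μF, Q=15μC, V=3.75V)
Op 1: CLOSE 4-2: Q_total=24.00, C_total=5.00, V=4.80; Q4=19.20, Q2=4.80; dissipated=11.025
Op 2: CLOSE 4-3: Q_total=29.20, C_total=9.00, V=3.24; Q4=12.98, Q3=16.22; dissipated=8.711
Op 3: GROUND 1: Q1=0; energy lost=36.100
Final charges: Q1=0.00, Q2=4.80, Q3=16.22, Q4=12.98

Answer: 12.98 μC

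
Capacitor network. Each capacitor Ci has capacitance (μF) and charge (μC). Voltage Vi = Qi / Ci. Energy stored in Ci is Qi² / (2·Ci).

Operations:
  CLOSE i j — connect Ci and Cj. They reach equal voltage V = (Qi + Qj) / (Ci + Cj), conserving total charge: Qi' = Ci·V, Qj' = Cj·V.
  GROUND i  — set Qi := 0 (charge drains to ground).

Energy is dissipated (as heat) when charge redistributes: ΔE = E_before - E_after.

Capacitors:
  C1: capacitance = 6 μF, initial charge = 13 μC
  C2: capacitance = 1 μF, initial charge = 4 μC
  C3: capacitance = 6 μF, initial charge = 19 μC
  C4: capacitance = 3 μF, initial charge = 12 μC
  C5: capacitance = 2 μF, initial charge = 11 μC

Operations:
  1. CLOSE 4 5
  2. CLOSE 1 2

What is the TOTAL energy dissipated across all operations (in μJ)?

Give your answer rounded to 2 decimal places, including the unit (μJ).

Initial: C1(6μF, Q=13μC, V=2.17V), C2(1μF, Q=4μC, V=4.00V), C3(6μF, Q=19μC, V=3.17V), C4(3μF, Q=12μC, V=4.00V), C5(2μF, Q=11μC, V=5.50V)
Op 1: CLOSE 4-5: Q_total=23.00, C_total=5.00, V=4.60; Q4=13.80, Q5=9.20; dissipated=1.350
Op 2: CLOSE 1-2: Q_total=17.00, C_total=7.00, V=2.43; Q1=14.57, Q2=2.43; dissipated=1.440
Total dissipated: 2.790 μJ

Answer: 2.79 μJ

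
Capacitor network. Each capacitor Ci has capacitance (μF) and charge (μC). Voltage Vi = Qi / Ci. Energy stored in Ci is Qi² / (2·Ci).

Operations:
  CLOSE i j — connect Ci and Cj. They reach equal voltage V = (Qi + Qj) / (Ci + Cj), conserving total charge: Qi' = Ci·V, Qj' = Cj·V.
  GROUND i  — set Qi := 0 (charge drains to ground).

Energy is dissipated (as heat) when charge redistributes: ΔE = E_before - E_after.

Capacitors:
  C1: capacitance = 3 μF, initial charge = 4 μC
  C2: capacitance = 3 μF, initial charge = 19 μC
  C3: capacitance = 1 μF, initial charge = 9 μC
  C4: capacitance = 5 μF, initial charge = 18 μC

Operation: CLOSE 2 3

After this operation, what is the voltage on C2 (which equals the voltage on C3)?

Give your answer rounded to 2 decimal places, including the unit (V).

Initial: C1(3μF, Q=4μC, V=1.33V), C2(3μF, Q=19μC, V=6.33V), C3(1μF, Q=9μC, V=9.00V), C4(5μF, Q=18μC, V=3.60V)
Op 1: CLOSE 2-3: Q_total=28.00, C_total=4.00, V=7.00; Q2=21.00, Q3=7.00; dissipated=2.667

Answer: 7.00 V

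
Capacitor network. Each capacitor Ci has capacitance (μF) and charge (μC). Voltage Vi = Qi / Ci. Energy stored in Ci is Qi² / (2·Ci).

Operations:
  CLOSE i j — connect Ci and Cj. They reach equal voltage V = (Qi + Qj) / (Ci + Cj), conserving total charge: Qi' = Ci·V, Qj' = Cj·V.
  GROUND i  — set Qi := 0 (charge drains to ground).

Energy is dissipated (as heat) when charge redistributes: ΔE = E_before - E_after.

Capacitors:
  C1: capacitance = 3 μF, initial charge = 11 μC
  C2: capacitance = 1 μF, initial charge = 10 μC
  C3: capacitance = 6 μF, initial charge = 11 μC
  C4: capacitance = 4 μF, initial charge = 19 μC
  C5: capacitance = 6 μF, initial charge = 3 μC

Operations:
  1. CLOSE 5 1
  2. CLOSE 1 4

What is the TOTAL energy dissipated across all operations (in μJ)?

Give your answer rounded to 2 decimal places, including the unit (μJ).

Answer: 18.77 μJ

Derivation:
Initial: C1(3μF, Q=11μC, V=3.67V), C2(1μF, Q=10μC, V=10.00V), C3(6μF, Q=11μC, V=1.83V), C4(4μF, Q=19μC, V=4.75V), C5(6μF, Q=3μC, V=0.50V)
Op 1: CLOSE 5-1: Q_total=14.00, C_total=9.00, V=1.56; Q5=9.33, Q1=4.67; dissipated=10.028
Op 2: CLOSE 1-4: Q_total=23.67, C_total=7.00, V=3.38; Q1=10.14, Q4=13.52; dissipated=8.747
Total dissipated: 18.774 μJ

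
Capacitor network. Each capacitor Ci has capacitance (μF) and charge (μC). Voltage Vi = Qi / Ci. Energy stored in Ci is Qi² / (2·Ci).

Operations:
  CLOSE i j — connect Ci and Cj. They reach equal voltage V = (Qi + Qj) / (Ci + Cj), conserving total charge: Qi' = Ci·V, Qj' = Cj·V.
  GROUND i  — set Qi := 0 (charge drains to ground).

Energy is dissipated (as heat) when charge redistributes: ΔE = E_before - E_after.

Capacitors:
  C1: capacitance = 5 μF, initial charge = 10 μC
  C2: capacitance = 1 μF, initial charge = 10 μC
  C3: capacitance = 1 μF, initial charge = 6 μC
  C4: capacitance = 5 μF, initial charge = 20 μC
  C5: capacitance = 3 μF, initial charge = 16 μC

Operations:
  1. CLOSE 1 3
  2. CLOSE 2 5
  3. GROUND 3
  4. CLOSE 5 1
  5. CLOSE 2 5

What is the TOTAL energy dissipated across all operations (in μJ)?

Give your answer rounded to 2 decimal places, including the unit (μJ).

Answer: 34.32 μJ

Derivation:
Initial: C1(5μF, Q=10μC, V=2.00V), C2(1μF, Q=10μC, V=10.00V), C3(1μF, Q=6μC, V=6.00V), C4(5μF, Q=20μC, V=4.00V), C5(3μF, Q=16μC, V=5.33V)
Op 1: CLOSE 1-3: Q_total=16.00, C_total=6.00, V=2.67; Q1=13.33, Q3=2.67; dissipated=6.667
Op 2: CLOSE 2-5: Q_total=26.00, C_total=4.00, V=6.50; Q2=6.50, Q5=19.50; dissipated=8.167
Op 3: GROUND 3: Q3=0; energy lost=3.556
Op 4: CLOSE 5-1: Q_total=32.83, C_total=8.00, V=4.10; Q5=12.31, Q1=20.52; dissipated=13.776
Op 5: CLOSE 2-5: Q_total=18.81, C_total=4.00, V=4.70; Q2=4.70, Q5=14.11; dissipated=2.153
Total dissipated: 34.317 μJ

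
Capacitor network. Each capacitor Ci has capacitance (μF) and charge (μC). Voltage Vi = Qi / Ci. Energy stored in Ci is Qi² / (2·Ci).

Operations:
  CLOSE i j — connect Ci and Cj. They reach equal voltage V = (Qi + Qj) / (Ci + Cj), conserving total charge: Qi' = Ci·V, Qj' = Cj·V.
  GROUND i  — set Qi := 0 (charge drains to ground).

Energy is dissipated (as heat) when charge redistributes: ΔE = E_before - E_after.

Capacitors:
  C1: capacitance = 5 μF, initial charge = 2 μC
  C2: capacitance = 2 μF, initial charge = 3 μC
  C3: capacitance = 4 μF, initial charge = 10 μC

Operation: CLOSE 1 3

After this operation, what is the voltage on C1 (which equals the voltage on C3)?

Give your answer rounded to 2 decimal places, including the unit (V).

Initial: C1(5μF, Q=2μC, V=0.40V), C2(2μF, Q=3μC, V=1.50V), C3(4μF, Q=10μC, V=2.50V)
Op 1: CLOSE 1-3: Q_total=12.00, C_total=9.00, V=1.33; Q1=6.67, Q3=5.33; dissipated=4.900

Answer: 1.33 V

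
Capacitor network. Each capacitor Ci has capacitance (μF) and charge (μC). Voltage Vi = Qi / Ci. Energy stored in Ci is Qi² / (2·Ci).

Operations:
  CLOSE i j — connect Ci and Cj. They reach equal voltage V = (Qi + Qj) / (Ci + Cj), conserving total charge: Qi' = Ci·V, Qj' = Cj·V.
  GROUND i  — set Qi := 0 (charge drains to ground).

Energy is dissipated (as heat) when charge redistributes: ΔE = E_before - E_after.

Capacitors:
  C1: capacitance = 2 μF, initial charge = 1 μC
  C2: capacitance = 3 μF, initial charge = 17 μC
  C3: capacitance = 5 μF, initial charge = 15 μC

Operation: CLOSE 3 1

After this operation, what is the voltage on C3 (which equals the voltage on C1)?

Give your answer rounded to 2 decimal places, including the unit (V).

Initial: C1(2μF, Q=1μC, V=0.50V), C2(3μF, Q=17μC, V=5.67V), C3(5μF, Q=15μC, V=3.00V)
Op 1: CLOSE 3-1: Q_total=16.00, C_total=7.00, V=2.29; Q3=11.43, Q1=4.57; dissipated=4.464

Answer: 2.29 V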